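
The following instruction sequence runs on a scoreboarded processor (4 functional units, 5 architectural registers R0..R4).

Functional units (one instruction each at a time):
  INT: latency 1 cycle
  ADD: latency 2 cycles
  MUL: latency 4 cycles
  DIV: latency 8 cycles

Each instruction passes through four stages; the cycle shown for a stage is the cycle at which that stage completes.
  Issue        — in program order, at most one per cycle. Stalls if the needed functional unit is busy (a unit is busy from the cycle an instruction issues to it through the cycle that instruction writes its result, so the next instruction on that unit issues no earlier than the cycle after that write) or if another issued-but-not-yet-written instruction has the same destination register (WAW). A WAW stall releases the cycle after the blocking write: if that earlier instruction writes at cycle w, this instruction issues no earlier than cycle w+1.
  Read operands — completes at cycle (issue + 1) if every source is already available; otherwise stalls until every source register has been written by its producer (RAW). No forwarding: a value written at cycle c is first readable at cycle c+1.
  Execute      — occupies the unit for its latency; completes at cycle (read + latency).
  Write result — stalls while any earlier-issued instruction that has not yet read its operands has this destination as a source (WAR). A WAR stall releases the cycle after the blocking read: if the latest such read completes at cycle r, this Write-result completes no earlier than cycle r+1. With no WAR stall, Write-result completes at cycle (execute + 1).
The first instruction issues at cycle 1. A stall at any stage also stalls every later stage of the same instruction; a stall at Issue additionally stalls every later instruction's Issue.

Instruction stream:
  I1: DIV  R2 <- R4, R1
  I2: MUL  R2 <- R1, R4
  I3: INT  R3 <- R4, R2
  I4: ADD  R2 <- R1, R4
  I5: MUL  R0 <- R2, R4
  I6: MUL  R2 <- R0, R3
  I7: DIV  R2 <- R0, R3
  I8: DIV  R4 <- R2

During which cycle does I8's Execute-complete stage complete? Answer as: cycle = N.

I1: IS=1 RO=2 EX=10 WR=11
I2: IS=12 RO=13 EX=17 WR=18  [WAW R2: wait I1 write@11]
I3: IS=13 RO=19 EX=20 WR=21  [RAW R2: wait I2 write@18]
I4: IS=19 RO=20 EX=22 WR=23  [WAW R2: wait I2 write@18]
I5: IS=20 RO=24 EX=28 WR=29  [RAW R2: wait I4 write@23]
I6: IS=30 RO=31 EX=35 WR=36  [struct: MUL busy until I5 writes@29]
I7: IS=37 RO=38 EX=46 WR=47  [WAW R2: wait I6 write@36]
I8: IS=48 RO=49 EX=57 WR=58  [struct: DIV busy until I7 writes@47]

cycle = 57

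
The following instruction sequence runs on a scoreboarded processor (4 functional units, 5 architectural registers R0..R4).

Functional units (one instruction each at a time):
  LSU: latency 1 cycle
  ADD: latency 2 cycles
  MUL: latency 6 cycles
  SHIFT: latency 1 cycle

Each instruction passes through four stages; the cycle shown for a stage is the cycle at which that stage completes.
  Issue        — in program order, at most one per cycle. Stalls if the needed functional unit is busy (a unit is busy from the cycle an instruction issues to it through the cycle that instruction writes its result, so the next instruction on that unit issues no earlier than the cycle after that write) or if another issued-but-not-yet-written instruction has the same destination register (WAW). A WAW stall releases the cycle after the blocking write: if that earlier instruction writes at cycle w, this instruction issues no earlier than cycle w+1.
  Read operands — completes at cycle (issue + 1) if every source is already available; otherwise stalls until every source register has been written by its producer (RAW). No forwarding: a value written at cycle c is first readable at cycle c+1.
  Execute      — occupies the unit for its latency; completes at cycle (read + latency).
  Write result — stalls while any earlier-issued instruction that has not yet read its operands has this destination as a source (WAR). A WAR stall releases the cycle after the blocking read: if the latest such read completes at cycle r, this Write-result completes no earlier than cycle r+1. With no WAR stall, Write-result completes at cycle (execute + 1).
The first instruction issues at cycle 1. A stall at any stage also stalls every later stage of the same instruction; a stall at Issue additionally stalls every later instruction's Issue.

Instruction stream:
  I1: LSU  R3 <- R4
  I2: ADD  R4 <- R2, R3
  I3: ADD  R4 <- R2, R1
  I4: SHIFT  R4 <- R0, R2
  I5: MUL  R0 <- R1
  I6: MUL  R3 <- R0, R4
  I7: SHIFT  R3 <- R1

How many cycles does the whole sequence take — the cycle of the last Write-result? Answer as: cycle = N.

cycle = 36

I1  is:1  ro:2  ex:3  wr:4
I2  is:2  ro:5  ex:7  wr:8  — RAW R3: wait I1 write@4
I3  is:9  ro:10  ex:12  wr:13  — struct: ADD busy until I2 writes@8
I4  is:14  ro:15  ex:16  wr:17  — WAW R4: wait I3 write@13
I5  is:15  ro:16  ex:22  wr:23
I6  is:24  ro:25  ex:31  wr:32  — struct: MUL busy until I5 writes@23
I7  is:33  ro:34  ex:35  wr:36  — WAW R3: wait I6 write@32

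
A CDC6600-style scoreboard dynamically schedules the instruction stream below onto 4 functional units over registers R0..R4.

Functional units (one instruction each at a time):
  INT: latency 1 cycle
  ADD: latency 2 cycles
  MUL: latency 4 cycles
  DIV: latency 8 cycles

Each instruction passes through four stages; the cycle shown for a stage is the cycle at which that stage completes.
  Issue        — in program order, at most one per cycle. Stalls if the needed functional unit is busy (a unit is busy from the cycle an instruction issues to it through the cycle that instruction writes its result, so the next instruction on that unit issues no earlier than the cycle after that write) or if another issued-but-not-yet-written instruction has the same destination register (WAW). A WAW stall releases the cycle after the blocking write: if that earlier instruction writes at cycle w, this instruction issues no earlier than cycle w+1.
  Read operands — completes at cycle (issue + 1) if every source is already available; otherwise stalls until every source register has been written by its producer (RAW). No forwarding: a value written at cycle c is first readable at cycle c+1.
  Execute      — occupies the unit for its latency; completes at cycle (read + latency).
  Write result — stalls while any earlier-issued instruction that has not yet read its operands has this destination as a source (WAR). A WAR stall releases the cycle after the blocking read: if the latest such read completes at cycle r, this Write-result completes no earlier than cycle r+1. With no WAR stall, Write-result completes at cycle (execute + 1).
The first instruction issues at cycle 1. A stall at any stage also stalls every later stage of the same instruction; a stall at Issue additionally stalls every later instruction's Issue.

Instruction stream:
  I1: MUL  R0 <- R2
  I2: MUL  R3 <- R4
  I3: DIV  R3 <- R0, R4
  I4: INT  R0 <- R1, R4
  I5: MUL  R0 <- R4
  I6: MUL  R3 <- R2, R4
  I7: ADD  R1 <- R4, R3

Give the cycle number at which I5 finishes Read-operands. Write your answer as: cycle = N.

t=1  I1 issues→MUL
t=2  I1 reads
t=6  I1 exec-done
t=7  I1 writes R0
t=8  I2 issues→MUL
t=9  I2 reads
t=13  I2 exec-done
t=14  I2 writes R3
t=15  I3 issues→DIV
t=16  I3 reads, I4 issues→INT
t=17  I4 reads
t=18  I4 exec-done
t=19  I4 writes R0
t=20  I5 issues→MUL
t=21  I5 reads
t=24  I3 exec-done
t=25  I3 writes R3, I5 exec-done
t=26  I5 writes R0
t=27  I6 issues→MUL
t=28  I6 reads, I7 issues→ADD
t=32  I6 exec-done
t=33  I6 writes R3
t=34  I7 reads
t=36  I7 exec-done
t=37  I7 writes R1

cycle = 21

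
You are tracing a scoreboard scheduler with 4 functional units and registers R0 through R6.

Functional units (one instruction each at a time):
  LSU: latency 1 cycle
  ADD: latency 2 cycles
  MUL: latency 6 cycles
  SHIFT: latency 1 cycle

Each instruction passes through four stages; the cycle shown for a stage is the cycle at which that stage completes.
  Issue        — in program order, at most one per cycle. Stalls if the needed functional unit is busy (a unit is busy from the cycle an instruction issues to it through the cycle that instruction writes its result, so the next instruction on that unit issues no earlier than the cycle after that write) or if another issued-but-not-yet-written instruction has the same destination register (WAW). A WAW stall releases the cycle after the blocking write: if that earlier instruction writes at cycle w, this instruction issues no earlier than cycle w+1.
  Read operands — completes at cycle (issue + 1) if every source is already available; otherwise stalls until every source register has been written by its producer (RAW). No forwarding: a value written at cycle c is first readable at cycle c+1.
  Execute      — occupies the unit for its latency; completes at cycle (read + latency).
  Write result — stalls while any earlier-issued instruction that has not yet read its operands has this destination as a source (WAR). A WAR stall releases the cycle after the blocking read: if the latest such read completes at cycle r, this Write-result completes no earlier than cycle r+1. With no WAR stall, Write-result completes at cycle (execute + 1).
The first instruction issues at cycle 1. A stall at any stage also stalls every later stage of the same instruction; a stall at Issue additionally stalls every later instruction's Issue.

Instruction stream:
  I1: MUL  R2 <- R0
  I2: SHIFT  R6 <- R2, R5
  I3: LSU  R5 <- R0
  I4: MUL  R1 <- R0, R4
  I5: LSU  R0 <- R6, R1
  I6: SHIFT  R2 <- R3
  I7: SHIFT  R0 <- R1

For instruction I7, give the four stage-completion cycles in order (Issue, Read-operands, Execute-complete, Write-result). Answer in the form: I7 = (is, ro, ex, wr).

I7 = (22, 23, 24, 25)

I1 -> (1, 2, 8, 9)
I2 -> (2, 10, 11, 12)  // RAW R2: wait I1 write@9
I3 -> (3, 4, 5, 11)  // WAR R5: wait I2 read@10
I4 -> (10, 11, 17, 18)  // struct: MUL busy until I1 writes@9
I5 -> (12, 19, 20, 21)  // struct: LSU busy until I3 writes@11, RAW R1: wait I4 write@18
I6 -> (13, 14, 15, 16)
I7 -> (22, 23, 24, 25)  // WAW R0: wait I5 write@21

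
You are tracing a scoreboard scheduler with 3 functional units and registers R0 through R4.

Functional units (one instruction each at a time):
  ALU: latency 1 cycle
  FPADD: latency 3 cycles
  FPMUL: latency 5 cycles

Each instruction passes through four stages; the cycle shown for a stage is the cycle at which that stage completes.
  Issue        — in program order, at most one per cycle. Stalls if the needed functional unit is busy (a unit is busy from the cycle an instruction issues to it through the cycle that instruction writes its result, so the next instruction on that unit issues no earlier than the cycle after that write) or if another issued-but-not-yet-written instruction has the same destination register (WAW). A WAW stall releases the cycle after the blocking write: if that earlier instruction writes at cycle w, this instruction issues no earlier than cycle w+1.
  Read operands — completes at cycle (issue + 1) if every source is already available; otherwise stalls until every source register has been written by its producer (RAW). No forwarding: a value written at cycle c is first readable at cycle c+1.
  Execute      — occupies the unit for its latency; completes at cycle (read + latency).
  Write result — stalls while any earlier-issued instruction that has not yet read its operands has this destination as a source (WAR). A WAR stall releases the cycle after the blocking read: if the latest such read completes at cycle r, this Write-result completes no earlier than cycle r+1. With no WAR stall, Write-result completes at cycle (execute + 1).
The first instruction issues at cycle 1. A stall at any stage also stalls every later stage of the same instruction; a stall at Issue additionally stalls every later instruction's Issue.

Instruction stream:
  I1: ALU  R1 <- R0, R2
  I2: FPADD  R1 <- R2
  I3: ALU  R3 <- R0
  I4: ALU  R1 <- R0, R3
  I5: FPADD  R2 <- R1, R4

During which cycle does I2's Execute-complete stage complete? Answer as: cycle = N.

I1 -> (1, 2, 3, 4)
I2 -> (5, 6, 9, 10)  // WAW R1: wait I1 write@4
I3 -> (6, 7, 8, 9)
I4 -> (11, 12, 13, 14)  // WAW R1: wait I2 write@10
I5 -> (12, 15, 18, 19)  // RAW R1: wait I4 write@14

cycle = 9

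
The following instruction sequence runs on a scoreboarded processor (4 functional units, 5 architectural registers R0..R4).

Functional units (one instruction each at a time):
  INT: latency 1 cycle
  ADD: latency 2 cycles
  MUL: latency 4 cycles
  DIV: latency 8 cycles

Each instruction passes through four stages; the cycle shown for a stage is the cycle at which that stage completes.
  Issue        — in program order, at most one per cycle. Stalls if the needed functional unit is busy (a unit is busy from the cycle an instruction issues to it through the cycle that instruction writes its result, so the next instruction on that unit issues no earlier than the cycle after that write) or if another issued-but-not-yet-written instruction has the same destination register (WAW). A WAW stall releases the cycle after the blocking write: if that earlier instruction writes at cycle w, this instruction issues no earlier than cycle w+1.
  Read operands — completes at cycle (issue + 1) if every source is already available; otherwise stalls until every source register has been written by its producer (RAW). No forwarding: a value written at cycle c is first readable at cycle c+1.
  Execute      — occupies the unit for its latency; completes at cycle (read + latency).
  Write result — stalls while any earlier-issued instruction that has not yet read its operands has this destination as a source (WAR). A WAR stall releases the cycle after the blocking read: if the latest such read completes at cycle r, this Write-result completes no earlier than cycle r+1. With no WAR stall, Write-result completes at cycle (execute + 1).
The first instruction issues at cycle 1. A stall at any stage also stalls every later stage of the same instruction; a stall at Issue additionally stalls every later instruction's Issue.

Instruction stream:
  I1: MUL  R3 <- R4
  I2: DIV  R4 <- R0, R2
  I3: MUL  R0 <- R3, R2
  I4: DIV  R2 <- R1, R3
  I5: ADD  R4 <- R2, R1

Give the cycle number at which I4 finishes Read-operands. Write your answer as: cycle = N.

[I1] 1/2/6/7
[I2] 2/3/11/12
[I3] 8/9/13/14  (struct: MUL busy until I1 writes@7)
[I4] 13/14/22/23  (struct: DIV busy until I2 writes@12)
[I5] 14/24/26/27  (RAW R2: wait I4 write@23)

cycle = 14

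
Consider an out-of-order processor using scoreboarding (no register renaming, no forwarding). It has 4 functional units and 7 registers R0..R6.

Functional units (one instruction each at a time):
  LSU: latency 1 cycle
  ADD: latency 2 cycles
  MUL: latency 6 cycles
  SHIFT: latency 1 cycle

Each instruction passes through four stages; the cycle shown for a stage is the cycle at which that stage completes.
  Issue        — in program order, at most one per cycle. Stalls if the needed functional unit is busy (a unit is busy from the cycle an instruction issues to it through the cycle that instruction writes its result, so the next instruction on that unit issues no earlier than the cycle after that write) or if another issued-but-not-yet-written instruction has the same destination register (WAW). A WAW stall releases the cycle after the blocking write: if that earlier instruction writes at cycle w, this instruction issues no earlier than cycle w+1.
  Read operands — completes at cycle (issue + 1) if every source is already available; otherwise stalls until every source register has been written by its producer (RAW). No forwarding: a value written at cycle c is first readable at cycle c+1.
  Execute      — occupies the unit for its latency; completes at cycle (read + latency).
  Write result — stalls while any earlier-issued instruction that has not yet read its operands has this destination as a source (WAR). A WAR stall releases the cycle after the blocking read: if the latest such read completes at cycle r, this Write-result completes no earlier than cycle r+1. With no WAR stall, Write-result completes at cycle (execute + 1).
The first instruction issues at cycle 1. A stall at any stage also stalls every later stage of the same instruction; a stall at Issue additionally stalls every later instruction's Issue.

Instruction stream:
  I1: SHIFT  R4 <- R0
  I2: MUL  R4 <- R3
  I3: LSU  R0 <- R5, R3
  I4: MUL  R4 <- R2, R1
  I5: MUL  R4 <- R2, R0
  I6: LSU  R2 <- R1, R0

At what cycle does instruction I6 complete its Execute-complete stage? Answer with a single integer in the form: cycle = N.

I1 -> (1, 2, 3, 4)
I2 -> (5, 6, 12, 13)  // WAW R4: wait I1 write@4
I3 -> (6, 7, 8, 9)
I4 -> (14, 15, 21, 22)  // struct: MUL busy until I2 writes@13
I5 -> (23, 24, 30, 31)  // struct: MUL busy until I4 writes@22
I6 -> (24, 25, 26, 27)

cycle = 26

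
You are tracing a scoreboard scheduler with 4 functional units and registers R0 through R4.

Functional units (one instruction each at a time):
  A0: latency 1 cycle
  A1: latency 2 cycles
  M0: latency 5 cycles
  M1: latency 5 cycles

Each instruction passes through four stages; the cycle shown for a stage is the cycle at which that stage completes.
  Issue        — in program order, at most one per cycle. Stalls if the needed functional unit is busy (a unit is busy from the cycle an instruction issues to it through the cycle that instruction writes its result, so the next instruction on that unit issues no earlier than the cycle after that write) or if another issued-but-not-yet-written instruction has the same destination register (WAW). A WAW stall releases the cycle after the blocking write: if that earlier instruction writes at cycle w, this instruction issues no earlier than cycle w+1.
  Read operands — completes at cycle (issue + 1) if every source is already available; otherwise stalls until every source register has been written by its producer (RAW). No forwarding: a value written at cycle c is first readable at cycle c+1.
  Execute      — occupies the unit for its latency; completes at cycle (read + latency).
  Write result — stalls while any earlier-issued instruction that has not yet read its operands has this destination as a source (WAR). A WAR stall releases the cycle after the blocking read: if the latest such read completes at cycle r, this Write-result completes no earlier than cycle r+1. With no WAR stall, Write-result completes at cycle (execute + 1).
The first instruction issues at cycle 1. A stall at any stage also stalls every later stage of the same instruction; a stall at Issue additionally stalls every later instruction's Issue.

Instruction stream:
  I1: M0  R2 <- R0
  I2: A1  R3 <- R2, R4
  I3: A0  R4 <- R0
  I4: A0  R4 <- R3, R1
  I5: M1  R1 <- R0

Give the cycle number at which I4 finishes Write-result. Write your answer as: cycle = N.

[I1] 1/2/7/8
[I2] 2/9/11/12  (RAW R2: wait I1 write@8)
[I3] 3/4/5/10  (WAR R4: wait I2 read@9)
[I4] 11/13/14/15  (struct: A0 busy until I3 writes@10; RAW R3: wait I2 write@12)
[I5] 12/13/18/19

cycle = 15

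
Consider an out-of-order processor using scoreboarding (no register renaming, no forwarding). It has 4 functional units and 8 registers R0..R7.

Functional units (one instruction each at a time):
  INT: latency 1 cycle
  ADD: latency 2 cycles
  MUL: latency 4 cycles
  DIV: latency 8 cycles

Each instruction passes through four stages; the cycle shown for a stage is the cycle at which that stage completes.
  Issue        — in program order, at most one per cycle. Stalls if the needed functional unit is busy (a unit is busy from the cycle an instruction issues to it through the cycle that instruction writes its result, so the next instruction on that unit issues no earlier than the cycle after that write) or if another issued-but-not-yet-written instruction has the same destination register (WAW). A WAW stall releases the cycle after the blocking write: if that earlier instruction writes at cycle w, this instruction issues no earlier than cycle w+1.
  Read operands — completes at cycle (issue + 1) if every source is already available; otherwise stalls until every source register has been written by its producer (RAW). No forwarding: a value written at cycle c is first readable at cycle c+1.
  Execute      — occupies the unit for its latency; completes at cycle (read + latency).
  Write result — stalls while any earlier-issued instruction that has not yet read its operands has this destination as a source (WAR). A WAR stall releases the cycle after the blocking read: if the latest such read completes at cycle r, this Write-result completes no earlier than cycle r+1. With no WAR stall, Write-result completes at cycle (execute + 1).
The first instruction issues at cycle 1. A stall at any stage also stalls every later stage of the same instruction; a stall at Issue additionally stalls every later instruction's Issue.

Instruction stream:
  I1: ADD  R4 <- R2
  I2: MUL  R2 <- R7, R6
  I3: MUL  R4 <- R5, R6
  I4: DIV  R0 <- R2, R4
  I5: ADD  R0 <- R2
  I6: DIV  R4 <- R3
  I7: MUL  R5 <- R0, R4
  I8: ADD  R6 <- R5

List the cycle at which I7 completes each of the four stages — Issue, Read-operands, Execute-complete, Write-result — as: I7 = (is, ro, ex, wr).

cycle 1: I1 issues→ADD
cycle 2: I1 reads | I2 issues→MUL
cycle 3: I2 reads
cycle 4: I1 exec-done
cycle 5: I1 writes R4
cycle 7: I2 exec-done
cycle 8: I2 writes R2
cycle 9: I3 issues→MUL
cycle 10: I3 reads | I4 issues→DIV
cycle 14: I3 exec-done
cycle 15: I3 writes R4
cycle 16: I4 reads
cycle 24: I4 exec-done
cycle 25: I4 writes R0
cycle 26: I5 issues→ADD
cycle 27: I5 reads | I6 issues→DIV
cycle 28: I6 reads | I7 issues→MUL
cycle 29: I5 exec-done
cycle 30: I5 writes R0
cycle 31: I8 issues→ADD
cycle 36: I6 exec-done
cycle 37: I6 writes R4
cycle 38: I7 reads
cycle 42: I7 exec-done
cycle 43: I7 writes R5
cycle 44: I8 reads
cycle 46: I8 exec-done
cycle 47: I8 writes R6

I7 = (28, 38, 42, 43)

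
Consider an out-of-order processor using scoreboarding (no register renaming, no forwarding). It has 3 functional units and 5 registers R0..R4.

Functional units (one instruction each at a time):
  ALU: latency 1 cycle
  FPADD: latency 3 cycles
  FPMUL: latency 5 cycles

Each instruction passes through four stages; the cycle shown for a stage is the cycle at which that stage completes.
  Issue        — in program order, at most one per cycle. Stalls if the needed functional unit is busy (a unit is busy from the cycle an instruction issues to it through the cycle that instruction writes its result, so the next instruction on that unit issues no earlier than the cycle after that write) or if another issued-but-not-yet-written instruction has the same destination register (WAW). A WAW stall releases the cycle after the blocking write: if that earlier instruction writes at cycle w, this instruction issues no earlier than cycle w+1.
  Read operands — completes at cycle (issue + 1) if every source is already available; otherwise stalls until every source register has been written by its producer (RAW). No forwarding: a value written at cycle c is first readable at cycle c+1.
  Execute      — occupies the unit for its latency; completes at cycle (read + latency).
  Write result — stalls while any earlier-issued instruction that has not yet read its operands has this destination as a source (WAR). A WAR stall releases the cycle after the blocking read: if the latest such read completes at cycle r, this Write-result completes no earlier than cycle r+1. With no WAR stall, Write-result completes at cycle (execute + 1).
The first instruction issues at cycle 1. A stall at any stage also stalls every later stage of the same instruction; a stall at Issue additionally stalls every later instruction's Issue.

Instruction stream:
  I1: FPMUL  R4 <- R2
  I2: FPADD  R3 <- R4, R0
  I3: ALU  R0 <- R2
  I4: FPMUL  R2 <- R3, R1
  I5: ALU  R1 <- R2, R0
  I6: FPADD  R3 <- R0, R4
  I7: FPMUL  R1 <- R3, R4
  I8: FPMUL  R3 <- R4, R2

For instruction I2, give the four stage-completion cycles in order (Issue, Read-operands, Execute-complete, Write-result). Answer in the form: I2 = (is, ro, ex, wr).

t=1  issue I1 (FPMUL)
t=2  I1 read-ops, issue I2 (FPADD)
t=3  issue I3 (ALU)
t=4  I3 read-ops
t=5  I3 finished on ALU
t=7  I1 finished on FPMUL
t=8  I1→R4
t=9  I2 read-ops, issue I4 (FPMUL)
t=10  I3→R0
t=11  issue I5 (ALU)
t=12  I2 finished on FPADD
t=13  I2→R3
t=14  I4 read-ops, issue I6 (FPADD)
t=15  I6 read-ops
t=18  I6 finished on FPADD
t=19  I4 finished on FPMUL, I6→R3
t=20  I4→R2
t=21  I5 read-ops
t=22  I5 finished on ALU
t=23  I5→R1
t=24  issue I7 (FPMUL)
t=25  I7 read-ops
t=30  I7 finished on FPMUL
t=31  I7→R1
t=32  issue I8 (FPMUL)
t=33  I8 read-ops
t=38  I8 finished on FPMUL
t=39  I8→R3

I2 = (2, 9, 12, 13)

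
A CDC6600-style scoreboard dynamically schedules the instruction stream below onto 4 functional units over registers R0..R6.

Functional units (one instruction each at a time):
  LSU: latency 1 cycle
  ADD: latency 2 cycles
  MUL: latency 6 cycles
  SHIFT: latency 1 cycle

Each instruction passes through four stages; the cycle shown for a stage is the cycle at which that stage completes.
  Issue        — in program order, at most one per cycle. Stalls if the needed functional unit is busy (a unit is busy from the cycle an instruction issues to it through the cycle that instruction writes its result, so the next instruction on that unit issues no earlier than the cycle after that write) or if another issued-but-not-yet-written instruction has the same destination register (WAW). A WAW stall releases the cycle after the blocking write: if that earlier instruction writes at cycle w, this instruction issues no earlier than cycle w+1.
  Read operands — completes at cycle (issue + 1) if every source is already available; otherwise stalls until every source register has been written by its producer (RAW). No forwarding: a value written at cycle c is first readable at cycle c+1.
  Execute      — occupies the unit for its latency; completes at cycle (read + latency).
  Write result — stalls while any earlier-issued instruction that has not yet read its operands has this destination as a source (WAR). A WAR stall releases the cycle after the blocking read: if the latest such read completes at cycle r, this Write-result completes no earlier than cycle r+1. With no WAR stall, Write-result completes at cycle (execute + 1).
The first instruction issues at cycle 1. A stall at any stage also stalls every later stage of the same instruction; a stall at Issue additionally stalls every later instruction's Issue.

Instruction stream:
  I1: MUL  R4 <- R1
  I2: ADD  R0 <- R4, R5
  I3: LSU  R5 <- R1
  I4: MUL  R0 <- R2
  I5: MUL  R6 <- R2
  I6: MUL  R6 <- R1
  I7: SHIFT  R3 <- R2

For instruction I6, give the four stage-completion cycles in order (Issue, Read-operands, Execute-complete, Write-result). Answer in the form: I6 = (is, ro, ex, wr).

I6 = (32, 33, 39, 40)

1) issue 1, read 2, done 8, write 9
2) issue 2, read 10, done 12, write 13  <RAW R4: wait I1 write@9>
3) issue 3, read 4, done 5, write 11  <WAR R5: wait I2 read@10>
4) issue 14, read 15, done 21, write 22  <WAW R0: wait I2 write@13>
5) issue 23, read 24, done 30, write 31  <struct: MUL busy until I4 writes@22>
6) issue 32, read 33, done 39, write 40  <struct: MUL busy until I5 writes@31>
7) issue 33, read 34, done 35, write 36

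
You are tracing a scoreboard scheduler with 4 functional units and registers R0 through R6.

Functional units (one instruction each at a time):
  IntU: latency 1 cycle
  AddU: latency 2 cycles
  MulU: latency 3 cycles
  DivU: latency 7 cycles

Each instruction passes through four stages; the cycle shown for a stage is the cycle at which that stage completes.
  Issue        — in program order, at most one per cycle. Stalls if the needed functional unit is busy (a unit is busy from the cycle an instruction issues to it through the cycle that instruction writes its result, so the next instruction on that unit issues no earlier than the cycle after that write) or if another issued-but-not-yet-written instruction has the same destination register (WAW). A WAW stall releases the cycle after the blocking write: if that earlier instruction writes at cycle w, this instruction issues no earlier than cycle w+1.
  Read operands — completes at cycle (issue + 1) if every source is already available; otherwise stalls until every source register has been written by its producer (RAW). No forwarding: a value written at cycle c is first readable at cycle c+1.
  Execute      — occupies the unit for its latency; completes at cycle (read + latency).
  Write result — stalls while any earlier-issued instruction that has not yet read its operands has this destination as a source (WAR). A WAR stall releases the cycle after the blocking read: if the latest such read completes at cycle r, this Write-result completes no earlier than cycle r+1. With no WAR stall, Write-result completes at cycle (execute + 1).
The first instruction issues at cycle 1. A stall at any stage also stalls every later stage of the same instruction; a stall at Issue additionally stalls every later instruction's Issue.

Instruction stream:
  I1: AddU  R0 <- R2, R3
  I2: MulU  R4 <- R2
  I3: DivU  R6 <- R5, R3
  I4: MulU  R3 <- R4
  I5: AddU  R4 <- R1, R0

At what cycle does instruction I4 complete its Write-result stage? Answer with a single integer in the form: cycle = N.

[1] I1→AddU
[2] I1 RO | I2→MulU
[3] I2 RO | I3→DivU
[4] I1 EX | I3 RO
[5] I1 WR R0
[6] I2 EX
[7] I2 WR R4
[8] I4→MulU
[9] I4 RO | I5→AddU
[10] I5 RO
[11] I3 EX
[12] I3 WR R6 | I4 EX | I5 EX
[13] I4 WR R3 | I5 WR R4

cycle = 13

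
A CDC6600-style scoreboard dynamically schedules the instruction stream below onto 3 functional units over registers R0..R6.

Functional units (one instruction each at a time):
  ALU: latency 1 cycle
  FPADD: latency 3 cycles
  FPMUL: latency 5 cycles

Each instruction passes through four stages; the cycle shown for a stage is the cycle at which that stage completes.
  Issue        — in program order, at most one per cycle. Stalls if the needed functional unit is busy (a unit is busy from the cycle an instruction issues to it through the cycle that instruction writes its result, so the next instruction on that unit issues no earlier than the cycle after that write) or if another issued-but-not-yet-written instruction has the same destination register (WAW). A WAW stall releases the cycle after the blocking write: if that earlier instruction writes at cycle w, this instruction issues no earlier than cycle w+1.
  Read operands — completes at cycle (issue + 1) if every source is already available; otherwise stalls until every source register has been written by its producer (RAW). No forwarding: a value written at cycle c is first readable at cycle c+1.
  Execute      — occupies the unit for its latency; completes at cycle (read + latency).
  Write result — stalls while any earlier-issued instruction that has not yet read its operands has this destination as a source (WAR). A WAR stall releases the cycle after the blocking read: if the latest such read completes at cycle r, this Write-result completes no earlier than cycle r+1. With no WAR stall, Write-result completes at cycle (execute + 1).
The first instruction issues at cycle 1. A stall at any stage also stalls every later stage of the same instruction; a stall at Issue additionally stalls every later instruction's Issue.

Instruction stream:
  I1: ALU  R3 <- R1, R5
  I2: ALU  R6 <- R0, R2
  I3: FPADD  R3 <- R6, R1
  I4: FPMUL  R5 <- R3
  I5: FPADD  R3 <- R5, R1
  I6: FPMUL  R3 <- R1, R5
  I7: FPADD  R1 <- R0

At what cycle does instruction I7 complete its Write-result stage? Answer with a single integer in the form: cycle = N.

cycle = 32

c1: I1 dispatched to ALU
c2: I1 operands ready
c3: I1 complete
c4: R3←I1
c5: I2 dispatched to ALU
c6: I2 operands ready, I3 dispatched to FPADD
c7: I2 complete, I4 dispatched to FPMUL
c8: R6←I2
c9: I3 operands ready
c12: I3 complete
c13: R3←I3
c14: I4 operands ready, I5 dispatched to FPADD
c19: I4 complete
c20: R5←I4
c21: I5 operands ready
c24: I5 complete
c25: R3←I5
c26: I6 dispatched to FPMUL
c27: I6 operands ready, I7 dispatched to FPADD
c28: I7 operands ready
c31: I7 complete
c32: I6 complete, R1←I7
c33: R3←I6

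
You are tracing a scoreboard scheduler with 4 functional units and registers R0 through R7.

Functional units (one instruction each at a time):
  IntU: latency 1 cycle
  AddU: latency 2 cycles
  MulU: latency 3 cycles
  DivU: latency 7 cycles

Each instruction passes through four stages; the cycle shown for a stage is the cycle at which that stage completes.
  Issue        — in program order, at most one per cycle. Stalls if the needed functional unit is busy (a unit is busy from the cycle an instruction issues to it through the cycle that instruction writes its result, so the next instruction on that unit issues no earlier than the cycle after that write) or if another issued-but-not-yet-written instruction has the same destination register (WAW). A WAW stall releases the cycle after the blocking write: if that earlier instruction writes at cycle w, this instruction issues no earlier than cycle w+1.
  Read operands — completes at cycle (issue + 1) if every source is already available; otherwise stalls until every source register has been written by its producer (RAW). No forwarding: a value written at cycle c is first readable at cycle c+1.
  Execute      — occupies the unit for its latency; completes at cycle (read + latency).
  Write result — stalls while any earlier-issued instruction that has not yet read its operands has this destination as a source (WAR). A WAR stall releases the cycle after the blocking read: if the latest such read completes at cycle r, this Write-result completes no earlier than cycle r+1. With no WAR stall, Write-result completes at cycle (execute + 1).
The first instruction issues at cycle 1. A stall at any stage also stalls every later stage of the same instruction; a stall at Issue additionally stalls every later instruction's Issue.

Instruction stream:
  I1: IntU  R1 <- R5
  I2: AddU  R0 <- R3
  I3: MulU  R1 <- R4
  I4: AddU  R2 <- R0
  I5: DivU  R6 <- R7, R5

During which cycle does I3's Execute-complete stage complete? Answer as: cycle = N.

I1  is:1  ro:2  ex:3  wr:4
I2  is:2  ro:3  ex:5  wr:6
I3  is:5  ro:6  ex:9  wr:10  — WAW R1: wait I1 write@4
I4  is:7  ro:8  ex:10  wr:11  — struct: AddU busy until I2 writes@6
I5  is:8  ro:9  ex:16  wr:17

cycle = 9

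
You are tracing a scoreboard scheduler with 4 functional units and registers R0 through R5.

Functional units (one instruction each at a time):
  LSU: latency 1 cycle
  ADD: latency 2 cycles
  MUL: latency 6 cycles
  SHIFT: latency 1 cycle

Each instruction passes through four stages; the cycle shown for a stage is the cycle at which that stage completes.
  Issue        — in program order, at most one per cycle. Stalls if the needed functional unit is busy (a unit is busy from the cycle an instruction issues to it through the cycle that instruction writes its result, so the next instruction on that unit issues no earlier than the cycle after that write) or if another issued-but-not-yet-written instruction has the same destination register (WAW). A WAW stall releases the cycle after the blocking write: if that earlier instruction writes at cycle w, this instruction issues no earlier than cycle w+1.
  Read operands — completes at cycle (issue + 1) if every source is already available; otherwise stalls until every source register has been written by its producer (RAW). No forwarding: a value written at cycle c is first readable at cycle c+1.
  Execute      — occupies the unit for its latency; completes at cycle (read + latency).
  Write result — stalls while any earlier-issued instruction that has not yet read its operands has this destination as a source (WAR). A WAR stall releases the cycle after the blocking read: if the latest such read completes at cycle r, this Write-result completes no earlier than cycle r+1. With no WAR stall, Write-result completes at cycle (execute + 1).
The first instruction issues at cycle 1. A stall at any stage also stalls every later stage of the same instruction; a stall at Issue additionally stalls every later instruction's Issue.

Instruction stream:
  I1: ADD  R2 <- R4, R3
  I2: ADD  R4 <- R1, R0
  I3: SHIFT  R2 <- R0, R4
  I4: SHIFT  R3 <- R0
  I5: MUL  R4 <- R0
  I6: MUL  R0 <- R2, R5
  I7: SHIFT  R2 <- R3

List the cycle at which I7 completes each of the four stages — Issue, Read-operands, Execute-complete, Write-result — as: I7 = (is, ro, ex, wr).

c1: issue I1 (ADD)
c2: I1 read-ops
c4: I1 finished on ADD
c5: I1→R2
c6: issue I2 (ADD)
c7: I2 read-ops | issue I3 (SHIFT)
c9: I2 finished on ADD
c10: I2→R4
c11: I3 read-ops
c12: I3 finished on SHIFT
c13: I3→R2
c14: issue I4 (SHIFT)
c15: I4 read-ops | issue I5 (MUL)
c16: I4 finished on SHIFT | I5 read-ops
c17: I4→R3
c22: I5 finished on MUL
c23: I5→R4
c24: issue I6 (MUL)
c25: I6 read-ops | issue I7 (SHIFT)
c26: I7 read-ops
c27: I7 finished on SHIFT
c28: I7→R2
c31: I6 finished on MUL
c32: I6→R0

I7 = (25, 26, 27, 28)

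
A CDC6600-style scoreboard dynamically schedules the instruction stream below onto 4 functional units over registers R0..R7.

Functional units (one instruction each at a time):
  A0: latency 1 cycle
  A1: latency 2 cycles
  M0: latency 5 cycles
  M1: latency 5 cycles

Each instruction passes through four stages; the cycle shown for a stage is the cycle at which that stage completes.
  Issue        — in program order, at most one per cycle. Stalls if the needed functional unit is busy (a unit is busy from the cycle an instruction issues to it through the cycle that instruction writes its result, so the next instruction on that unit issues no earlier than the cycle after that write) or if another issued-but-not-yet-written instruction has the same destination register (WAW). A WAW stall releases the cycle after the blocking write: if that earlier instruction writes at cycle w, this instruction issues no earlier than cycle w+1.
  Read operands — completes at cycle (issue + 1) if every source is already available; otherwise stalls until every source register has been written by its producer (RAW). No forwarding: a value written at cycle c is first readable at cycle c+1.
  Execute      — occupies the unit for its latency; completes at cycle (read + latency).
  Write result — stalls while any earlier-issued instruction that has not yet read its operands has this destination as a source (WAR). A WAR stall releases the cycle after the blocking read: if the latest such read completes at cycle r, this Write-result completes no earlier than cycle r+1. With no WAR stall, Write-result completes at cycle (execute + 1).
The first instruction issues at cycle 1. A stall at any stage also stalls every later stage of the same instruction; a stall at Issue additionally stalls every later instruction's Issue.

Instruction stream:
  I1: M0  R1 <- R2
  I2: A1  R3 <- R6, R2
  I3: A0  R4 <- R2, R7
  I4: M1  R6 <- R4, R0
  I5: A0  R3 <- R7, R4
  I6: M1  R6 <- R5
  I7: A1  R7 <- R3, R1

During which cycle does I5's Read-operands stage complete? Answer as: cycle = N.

[I1] 1/2/7/8
[I2] 2/3/5/6
[I3] 3/4/5/6
[I4] 4/7/12/13  (RAW R4: wait I3 write@6)
[I5] 7/8/9/10  (struct: A0 busy until I3 writes@6)
[I6] 14/15/20/21  (struct: M1 busy until I4 writes@13)
[I7] 15/16/18/19

cycle = 8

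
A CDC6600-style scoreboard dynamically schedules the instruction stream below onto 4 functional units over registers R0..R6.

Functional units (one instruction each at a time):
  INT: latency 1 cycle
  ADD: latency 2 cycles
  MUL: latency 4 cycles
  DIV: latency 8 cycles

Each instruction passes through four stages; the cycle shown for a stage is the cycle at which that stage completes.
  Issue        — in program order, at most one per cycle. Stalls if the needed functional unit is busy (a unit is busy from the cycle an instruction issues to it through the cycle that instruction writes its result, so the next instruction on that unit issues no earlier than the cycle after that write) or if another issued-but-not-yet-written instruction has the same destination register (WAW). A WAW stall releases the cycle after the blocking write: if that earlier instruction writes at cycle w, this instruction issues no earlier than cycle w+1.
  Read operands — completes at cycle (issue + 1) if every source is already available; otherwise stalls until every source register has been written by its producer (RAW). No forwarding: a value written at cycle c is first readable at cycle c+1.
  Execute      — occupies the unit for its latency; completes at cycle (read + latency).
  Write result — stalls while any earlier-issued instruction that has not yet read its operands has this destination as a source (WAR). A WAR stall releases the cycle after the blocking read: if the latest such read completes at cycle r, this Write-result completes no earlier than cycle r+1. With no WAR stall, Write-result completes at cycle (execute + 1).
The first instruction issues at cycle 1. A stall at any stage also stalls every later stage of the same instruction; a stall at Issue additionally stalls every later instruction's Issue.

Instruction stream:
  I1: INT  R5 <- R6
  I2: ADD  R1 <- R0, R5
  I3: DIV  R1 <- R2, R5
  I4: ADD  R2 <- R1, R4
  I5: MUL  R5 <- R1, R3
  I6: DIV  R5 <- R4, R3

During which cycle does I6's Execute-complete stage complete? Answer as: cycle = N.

[1] I1 dispatched to INT
[2] I1 operands ready · I2 dispatched to ADD
[3] I1 complete
[4] R5←I1
[5] I2 operands ready
[7] I2 complete
[8] R1←I2
[9] I3 dispatched to DIV
[10] I3 operands ready · I4 dispatched to ADD
[11] I5 dispatched to MUL
[18] I3 complete
[19] R1←I3
[20] I4 operands ready · I5 operands ready
[22] I4 complete
[23] R2←I4
[24] I5 complete
[25] R5←I5
[26] I6 dispatched to DIV
[27] I6 operands ready
[35] I6 complete
[36] R5←I6

cycle = 35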